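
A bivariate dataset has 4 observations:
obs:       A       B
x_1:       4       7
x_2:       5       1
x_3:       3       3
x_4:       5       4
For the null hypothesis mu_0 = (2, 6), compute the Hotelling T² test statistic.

Step 1 — sample mean vector:
  mean(A) = (4 + 5 + 3 + 5) / 4 = 17/4 = 4.25
  mean(B) = (7 + 1 + 3 + 4) / 4 = 15/4 = 3.75
  x̄ = (4.25, 3.75),  deviation x̄ - mu_0 = (4.25, 3.75) - (2, 6) = (2.25, -2.25).

Step 2 — sample covariance matrix, S[i,j] = (1/(n-1)) · Σ_k (x_{k,i} - mean_i) · (x_{k,j} - mean_j), divisor n-1 = 3:
  S[A,A] = ((-0.25)·(-0.25) + (0.75)·(0.75) + (-1.25)·(-1.25) + (0.75)·(0.75)) / 3 = 2.75/3 = 0.9167
  S[A,B] = ((-0.25)·(3.25) + (0.75)·(-2.75) + (-1.25)·(-0.75) + (0.75)·(0.25)) / 3 = -1.75/3 = -0.5833
  S[B,B] = ((3.25)·(3.25) + (-2.75)·(-2.75) + (-0.75)·(-0.75) + (0.25)·(0.25)) / 3 = 18.75/3 = 6.25
  S = [[0.9167, -0.5833],
 [-0.5833, 6.25]].

Step 3 — invert S. det(S) = 0.9167·6.25 - (-0.5833)² = 5.3889.
  S^{-1} = (1/det) · [[d, -b], [-b, a]] = [[1.1598, 0.1082],
 [0.1082, 0.1701]].

Step 4 — quadratic form (x̄ - mu_0)^T · S^{-1} · (x̄ - mu_0):
  S^{-1} · (x̄ - mu_0) = (2.366, -0.1392),
  (x̄ - mu_0)^T · [...] = (2.25)·(2.366) + (-2.25)·(-0.1392) = 5.6366.

Step 5 — scale by n: T² = 4 · 5.6366 = 22.5464.

T² ≈ 22.5464


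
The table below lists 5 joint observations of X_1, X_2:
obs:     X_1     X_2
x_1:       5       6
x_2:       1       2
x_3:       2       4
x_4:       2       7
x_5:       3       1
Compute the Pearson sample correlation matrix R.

Step 1 — column means:
  mean(X_1) = (5 + 1 + 2 + 2 + 3) / 5 = 13/5 = 2.6
  mean(X_2) = (6 + 2 + 4 + 7 + 1) / 5 = 20/5 = 4

Step 2 — sample variances and covariances s[i,j] = (1/(n-1)) · Σ_k (x_{k,i} - mean_i) · (x_{k,j} - mean_j), with n-1 = 4:
  s[X_1,X_1] = ((2.4)·(2.4) + (-1.6)·(-1.6) + (-0.6)·(-0.6) + (-0.6)·(-0.6) + (0.4)·(0.4)) / 4 = 9.2/4 = 2.3
  s[X_1,X_2] = ((2.4)·(2) + (-1.6)·(-2) + (-0.6)·(0) + (-0.6)·(3) + (0.4)·(-3)) / 4 = 5/4 = 1.25
  s[X_2,X_2] = ((2)·(2) + (-2)·(-2) + (0)·(0) + (3)·(3) + (-3)·(-3)) / 4 = 26/4 = 6.5
  Sample standard deviations s_i = √(s[i,i]):
  s(X_1) = √(2.3) = 1.5166
  s(X_2) = √(6.5) = 2.5495

Step 3 — r_{ij} = s_{ij} / (s_i · s_j):
  r[X_1,X_1] = 1 (diagonal).
  r[X_1,X_2] = 1.25 / (1.5166 · 2.5495) = 1.25 / 3.8665 = 0.3233
  r[X_2,X_2] = 1 (diagonal).

R is symmetric with unit diagonal. Assembling:

R = [[1, 0.3233],
 [0.3233, 1]]


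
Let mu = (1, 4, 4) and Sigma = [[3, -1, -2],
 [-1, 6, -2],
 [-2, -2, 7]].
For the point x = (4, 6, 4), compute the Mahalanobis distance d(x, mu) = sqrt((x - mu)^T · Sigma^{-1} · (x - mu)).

Step 1 — centre the observation: (x - mu) = (3, 2, 0).

Step 2 — invert Sigma (cofactor / det for 3×3, or solve directly):
  Sigma^{-1} = [[0.5067, 0.1467, 0.1867],
 [0.1467, 0.2267, 0.1067],
 [0.1867, 0.1067, 0.2267]].

Step 3 — form the quadratic (x - mu)^T · Sigma^{-1} · (x - mu):
  Sigma^{-1} · (x - mu) = (1.8133, 0.8933, 0.7733).
  (x - mu)^T · [Sigma^{-1} · (x - mu)] = (3)·(1.8133) + (2)·(0.8933) + (0)·(0.7733) = 7.2267.

Step 4 — take square root: d = √(7.2267) ≈ 2.6882.

d(x, mu) = √(7.2267) ≈ 2.6882


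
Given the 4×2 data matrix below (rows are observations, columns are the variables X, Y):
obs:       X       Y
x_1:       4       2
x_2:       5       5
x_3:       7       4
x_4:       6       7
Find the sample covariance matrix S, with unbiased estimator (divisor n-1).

Step 1 — column means:
  mean(X) = (4 + 5 + 7 + 6) / 4 = 22/4 = 5.5
  mean(Y) = (2 + 5 + 4 + 7) / 4 = 18/4 = 4.5

Step 2 — sample covariance S[i,j] = (1/(n-1)) · Σ_k (x_{k,i} - mean_i) · (x_{k,j} - mean_j), with n-1 = 3.
  S[X,X] = ((-1.5)·(-1.5) + (-0.5)·(-0.5) + (1.5)·(1.5) + (0.5)·(0.5)) / 3 = 5/3 = 1.6667
  S[X,Y] = ((-1.5)·(-2.5) + (-0.5)·(0.5) + (1.5)·(-0.5) + (0.5)·(2.5)) / 3 = 4/3 = 1.3333
  S[Y,Y] = ((-2.5)·(-2.5) + (0.5)·(0.5) + (-0.5)·(-0.5) + (2.5)·(2.5)) / 3 = 13/3 = 4.3333

S is symmetric (S[j,i] = S[i,j]). Assembling:

S = [[1.6667, 1.3333],
 [1.3333, 4.3333]]


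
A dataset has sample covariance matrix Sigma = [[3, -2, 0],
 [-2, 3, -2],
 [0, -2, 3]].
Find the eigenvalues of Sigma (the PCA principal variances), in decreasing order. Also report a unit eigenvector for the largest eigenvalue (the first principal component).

Step 1 — characteristic polynomial p(λ) = det(λI - Sigma) = λ³ - tr·λ² + c_1·λ - det, where tr = trace, c_1 = sum of the principal 2×2 minors, det = det(Sigma):
  tr = 3 + 3 + 3 = 9,
  c_1 = (3·3 - (-2)²) + (3·3 - (0)²) + (3·3 - (-2)²) = 5 + 9 + 5 = 19,
  det = 3·(3·3 - (-2)²) - (-2)·((-2)·3 - (-2)·(0)) + (0)·((-2)·(-2) - 3·(0)) = 3·(5) - (-2)·(-6) + (0)·(4) = 3.
  So p(λ) = λ³ - 9λ² + 19λ - 3.
Step 2 — look for an integer root (rational root theorem: any rational root is an integer divisor of 3). Testing λ = 3:
  p(3) = 27 - 81 + 57 - 3 = 0  ✓
  Dividing out (λ - 3): p(λ) = (λ - 3)(λ² - 6λ + 1).
Step 3 — remaining eigenvalues from the quadratic λ² - 6λ + 1 = 0:
  Δ = 6² - 4·1 = 36 - 4 = 32,  λ = (6 ± √32)/2 = (6 ± 5.6569)/2 ≈ 5.8284 or 0.1716.
  Sorted: λ_1 = 5.8284,  λ_2 = 3,  λ_3 = 0.1716  (check: sum = 9 = tr ✓).

Step 4 — unit eigenvector for λ_1 ≈ 5.8284: v spans the null space of (Sigma - λ_1 I), whose rows are
  r_1 = (-2.8284, -2, 0),  r_2 = (-2, -2.8284, -2),  r_3 = (0, -2, -2.8284).
  v is orthogonal to every row, so take v ∝ r_1 × r_2 = ((-2)·(-2) - (0)·(-2.8284), (0)·(-2) - (-2.8284)·(-2), (-2.8284)·(-2.8284) - (-2)·(-2)) ≈ (4, -5.6569, 4).
  Let u = (4, -5.6569, 4).
  ||u|| = √((4)² + (-5.6569)² + (4)²) = √(64) ≈ 8,  v_1 = u/||u|| ≈ (0.5, -0.7071, 0.5) (||v_1|| = 1).

λ_1 = 5.8284,  λ_2 = 3,  λ_3 = 0.1716;  v_1 ≈ (0.5, -0.7071, 0.5)


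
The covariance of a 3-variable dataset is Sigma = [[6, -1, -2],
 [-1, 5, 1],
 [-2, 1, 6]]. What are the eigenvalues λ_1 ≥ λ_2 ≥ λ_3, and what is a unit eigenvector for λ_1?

Step 1 — characteristic polynomial p(λ) = det(λI - Sigma) = λ³ - tr·λ² + c_1·λ - det, where tr = trace, c_1 = sum of the principal 2×2 minors, det = det(Sigma):
  tr = 6 + 5 + 6 = 17,
  c_1 = (6·5 - (-1)²) + (6·6 - (-2)²) + (5·6 - (1)²) = 29 + 32 + 29 = 90,
  det = 6·(5·6 - (1)²) - (-1)·((-1)·6 - (1)·(-2)) + (-2)·((-1)·(1) - 5·(-2)) = 6·(29) - (-1)·(-4) + (-2)·(9) = 152.
  So p(λ) = λ³ - 17λ² + 90λ - 152.
Step 2 — look for an integer root (rational root theorem: any rational root is an integer divisor of 152). Testing λ = 4:
  p(4) = 64 - 272 + 360 - 152 = 0  ✓
  Dividing out (λ - 4): p(λ) = (λ - 4)(λ² - 13λ + 38).
Step 3 — remaining eigenvalues from the quadratic λ² - 13λ + 38 = 0:
  Δ = 13² - 4·38 = 169 - 152 = 17,  λ = (13 ± √17)/2 = (13 ± 4.1231)/2 ≈ 8.5616 or 4.4384.
  Sorted: λ_1 = 8.5616,  λ_2 = 4.4384,  λ_3 = 4  (check: sum = 17 = tr ✓).

Step 4 — unit eigenvector for λ_1 ≈ 8.5616: v spans the null space of (Sigma - λ_1 I), whose rows are
  r_1 = (-2.5616, -1, -2),  r_2 = (-1, -3.5616, 1),  r_3 = (-2, 1, -2.5616).
  v is orthogonal to every row, so take v ∝ r_1 × r_2 = ((-1)·(1) - (-2)·(-3.5616), (-2)·(-1) - (-2.5616)·(1), (-2.5616)·(-3.5616) - (-1)·(-1)) ≈ (-8.1231, 4.5616, 8.1231).
  Rescale (multiply by -1 so the first nonzero entry is positive): u = (8.1231, -4.5616, -8.1231).
  ||u|| = √((8.1231)² + (-4.5616)² + (-8.1231)²) = √(152.7775) ≈ 12.3603,  v_1 = u/||u|| ≈ (0.6572, -0.369, -0.6572) (||v_1|| = 1).

λ_1 = 8.5616,  λ_2 = 4.4384,  λ_3 = 4;  v_1 ≈ (0.6572, -0.369, -0.6572)


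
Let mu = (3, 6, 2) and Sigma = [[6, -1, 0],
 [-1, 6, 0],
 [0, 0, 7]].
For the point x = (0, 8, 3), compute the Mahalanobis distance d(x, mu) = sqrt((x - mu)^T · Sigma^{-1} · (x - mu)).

Step 1 — centre the observation: (x - mu) = (-3, 2, 1).

Step 2 — invert Sigma (cofactor / det for 3×3, or solve directly):
  Sigma^{-1} = [[0.1714, 0.0286, 0],
 [0.0286, 0.1714, 0],
 [0, 0, 0.1429]].

Step 3 — form the quadratic (x - mu)^T · Sigma^{-1} · (x - mu):
  Sigma^{-1} · (x - mu) = (-0.4571, 0.2571, 0.1429).
  (x - mu)^T · [Sigma^{-1} · (x - mu)] = (-3)·(-0.4571) + (2)·(0.2571) + (1)·(0.1429) = 2.0286.

Step 4 — take square root: d = √(2.0286) ≈ 1.4243.

d(x, mu) = √(2.0286) ≈ 1.4243


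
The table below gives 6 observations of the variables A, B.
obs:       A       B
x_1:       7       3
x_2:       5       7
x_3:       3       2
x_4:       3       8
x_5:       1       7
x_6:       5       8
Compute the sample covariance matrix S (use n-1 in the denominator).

Step 1 — column means:
  mean(A) = (7 + 5 + 3 + 3 + 1 + 5) / 6 = 24/6 = 4
  mean(B) = (3 + 7 + 2 + 8 + 7 + 8) / 6 = 35/6 = 5.8333

Step 2 — sample covariance S[i,j] = (1/(n-1)) · Σ_k (x_{k,i} - mean_i) · (x_{k,j} - mean_j), with n-1 = 5.
  S[A,A] = ((3)·(3) + (1)·(1) + (-1)·(-1) + (-1)·(-1) + (-3)·(-3) + (1)·(1)) / 5 = 22/5 = 4.4
  S[A,B] = ((3)·(-2.8333) + (1)·(1.1667) + (-1)·(-3.8333) + (-1)·(2.1667) + (-3)·(1.1667) + (1)·(2.1667)) / 5 = -7/5 = -1.4
  S[B,B] = ((-2.8333)·(-2.8333) + (1.1667)·(1.1667) + (-3.8333)·(-3.8333) + (2.1667)·(2.1667) + (1.1667)·(1.1667) + (2.1667)·(2.1667)) / 5 = 34.8333/5 = 6.9667

S is symmetric (S[j,i] = S[i,j]). Assembling:

S = [[4.4, -1.4],
 [-1.4, 6.9667]]


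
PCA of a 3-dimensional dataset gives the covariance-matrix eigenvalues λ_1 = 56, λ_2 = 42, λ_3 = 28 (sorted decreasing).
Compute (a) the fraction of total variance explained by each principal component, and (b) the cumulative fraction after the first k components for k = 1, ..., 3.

Step 1 — total variance = trace(Sigma) = Σ λ_i = 56 + 42 + 28 = 126.

Step 2 — fraction explained by component i = λ_i / Σ λ:
  PC1: 56/126 = 0.4444
  PC2: 42/126 = 0.3333
  PC3: 28/126 = 0.2222

Step 3 — cumulative fraction after k components = (λ_1 + ... + λ_k) / Σ λ:
  k = 1: 56/126 = 0.4444
  k = 2: (56 + 42)/126 = 98/126 = 0.7778
  k = 3: (56 + 42 + 28)/126 = 126/126 = 1

Summary (fraction, with percent):

explained: PC1 0.4444 (44.44%), PC2 0.3333 (33.33%), PC3 0.2222 (22.22%);  cumulative: 0.4444, 0.7778, 1


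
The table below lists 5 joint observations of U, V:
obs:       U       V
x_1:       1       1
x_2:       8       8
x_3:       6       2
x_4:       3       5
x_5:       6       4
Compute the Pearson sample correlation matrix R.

Step 1 — column means:
  mean(U) = (1 + 8 + 6 + 3 + 6) / 5 = 24/5 = 4.8
  mean(V) = (1 + 8 + 2 + 5 + 4) / 5 = 20/5 = 4

Step 2 — sample variances and covariances s[i,j] = (1/(n-1)) · Σ_k (x_{k,i} - mean_i) · (x_{k,j} - mean_j), with n-1 = 4:
  s[U,U] = ((-3.8)·(-3.8) + (3.2)·(3.2) + (1.2)·(1.2) + (-1.8)·(-1.8) + (1.2)·(1.2)) / 4 = 30.8/4 = 7.7
  s[U,V] = ((-3.8)·(-3) + (3.2)·(4) + (1.2)·(-2) + (-1.8)·(1) + (1.2)·(0)) / 4 = 20/4 = 5
  s[V,V] = ((-3)·(-3) + (4)·(4) + (-2)·(-2) + (1)·(1) + (0)·(0)) / 4 = 30/4 = 7.5
  Sample standard deviations s_i = √(s[i,i]):
  s(U) = √(7.7) = 2.7749
  s(V) = √(7.5) = 2.7386

Step 3 — r_{ij} = s_{ij} / (s_i · s_j):
  r[U,U] = 1 (diagonal).
  r[U,V] = 5 / (2.7749 · 2.7386) = 5 / 7.5993 = 0.658
  r[V,V] = 1 (diagonal).

R is symmetric with unit diagonal. Assembling:

R = [[1, 0.658],
 [0.658, 1]]


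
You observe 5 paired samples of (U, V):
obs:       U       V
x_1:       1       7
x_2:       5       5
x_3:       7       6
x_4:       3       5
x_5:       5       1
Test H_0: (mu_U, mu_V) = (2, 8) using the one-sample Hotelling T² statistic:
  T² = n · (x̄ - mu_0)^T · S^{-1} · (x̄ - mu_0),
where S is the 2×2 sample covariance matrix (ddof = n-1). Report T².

Step 1 — sample mean vector:
  mean(U) = (1 + 5 + 7 + 3 + 5) / 5 = 21/5 = 4.2
  mean(V) = (7 + 5 + 6 + 5 + 1) / 5 = 24/5 = 4.8
  x̄ = (4.2, 4.8),  deviation x̄ - mu_0 = (4.2, 4.8) - (2, 8) = (2.2, -3.2).

Step 2 — sample covariance matrix, S[i,j] = (1/(n-1)) · Σ_k (x_{k,i} - mean_i) · (x_{k,j} - mean_j), divisor n-1 = 4:
  S[U,U] = ((-3.2)·(-3.2) + (0.8)·(0.8) + (2.8)·(2.8) + (-1.2)·(-1.2) + (0.8)·(0.8)) / 4 = 20.8/4 = 5.2
  S[U,V] = ((-3.2)·(2.2) + (0.8)·(0.2) + (2.8)·(1.2) + (-1.2)·(0.2) + (0.8)·(-3.8)) / 4 = -6.8/4 = -1.7
  S[V,V] = ((2.2)·(2.2) + (0.2)·(0.2) + (1.2)·(1.2) + (0.2)·(0.2) + (-3.8)·(-3.8)) / 4 = 20.8/4 = 5.2
  S = [[5.2, -1.7],
 [-1.7, 5.2]].

Step 3 — invert S. det(S) = 5.2·5.2 - (-1.7)² = 24.15.
  S^{-1} = (1/det) · [[d, -b], [-b, a]] = [[0.2153, 0.0704],
 [0.0704, 0.2153]].

Step 4 — quadratic form (x̄ - mu_0)^T · S^{-1} · (x̄ - mu_0):
  S^{-1} · (x̄ - mu_0) = (0.2484, -0.5342),
  (x̄ - mu_0)^T · [...] = (2.2)·(0.2484) + (-3.2)·(-0.5342) = 2.2559.

Step 5 — scale by n: T² = 5 · 2.2559 = 11.2795.

T² ≈ 11.2795


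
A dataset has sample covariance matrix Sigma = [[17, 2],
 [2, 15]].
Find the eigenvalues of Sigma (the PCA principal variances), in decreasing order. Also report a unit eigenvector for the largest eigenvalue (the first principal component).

Step 1 — characteristic polynomial of 2×2 Sigma:
  det(Sigma - λI) = λ² - trace · λ + det = 0.
  trace = 17 + 15 = 32, det = 17·15 - (2)² = 251.
Step 2 — discriminant:
  Δ = trace² - 4·det = 1024 - 1004 = 20.
Step 3 — eigenvalues:
  λ = (trace ± √Δ)/2 = (32 ± 4.4721)/2,
  λ_1 = 18.2361,  λ_2 = 13.7639.

Step 4 — unit eigenvector for λ_1: solve (Sigma - λ_1 I)v = 0. First row:
  (17 - 18.2361)·v_x + (2)·v_y = 0, i.e. (-1.2361)·v_x + (2)·v_y = 0,
  so v ∝ (b, λ_1 - a) = (2, 1.2361) = u.
  ||u|| = √((2)² + (1.2361)²) = √(5.5279) ≈ 2.3511,
  v_1 = u/||u|| ≈ (0.8507, 0.5257) (||v_1|| = 1).

λ_1 = 18.2361,  λ_2 = 13.7639;  v_1 ≈ (0.8507, 0.5257)


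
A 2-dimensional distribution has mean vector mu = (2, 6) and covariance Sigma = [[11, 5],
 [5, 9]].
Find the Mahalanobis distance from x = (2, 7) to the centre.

Step 1 — centre the observation: (x - mu) = (0, 1).

Step 2 — invert Sigma. det(Sigma) = 11·9 - (5)² = 74.
  Sigma^{-1} = (1/det) · [[d, -b], [-b, a]] = [[0.1216, -0.0676],
 [-0.0676, 0.1486]].

Step 3 — form the quadratic (x - mu)^T · Sigma^{-1} · (x - mu):
  Sigma^{-1} · (x - mu) = (-0.0676, 0.1486).
  (x - mu)^T · [Sigma^{-1} · (x - mu)] = (0)·(-0.0676) + (1)·(0.1486) = 0.1486.

Step 4 — take square root: d = √(0.1486) ≈ 0.3855.

d(x, mu) = √(0.1486) ≈ 0.3855


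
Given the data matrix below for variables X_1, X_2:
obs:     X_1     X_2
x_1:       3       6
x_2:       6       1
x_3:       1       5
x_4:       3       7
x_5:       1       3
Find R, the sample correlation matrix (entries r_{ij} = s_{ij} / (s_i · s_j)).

Step 1 — column means:
  mean(X_1) = (3 + 6 + 1 + 3 + 1) / 5 = 14/5 = 2.8
  mean(X_2) = (6 + 1 + 5 + 7 + 3) / 5 = 22/5 = 4.4

Step 2 — sample variances and covariances s[i,j] = (1/(n-1)) · Σ_k (x_{k,i} - mean_i) · (x_{k,j} - mean_j), with n-1 = 4:
  s[X_1,X_1] = ((0.2)·(0.2) + (3.2)·(3.2) + (-1.8)·(-1.8) + (0.2)·(0.2) + (-1.8)·(-1.8)) / 4 = 16.8/4 = 4.2
  s[X_1,X_2] = ((0.2)·(1.6) + (3.2)·(-3.4) + (-1.8)·(0.6) + (0.2)·(2.6) + (-1.8)·(-1.4)) / 4 = -8.6/4 = -2.15
  s[X_2,X_2] = ((1.6)·(1.6) + (-3.4)·(-3.4) + (0.6)·(0.6) + (2.6)·(2.6) + (-1.4)·(-1.4)) / 4 = 23.2/4 = 5.8
  Sample standard deviations s_i = √(s[i,i]):
  s(X_1) = √(4.2) = 2.0494
  s(X_2) = √(5.8) = 2.4083

Step 3 — r_{ij} = s_{ij} / (s_i · s_j):
  r[X_1,X_1] = 1 (diagonal).
  r[X_1,X_2] = -2.15 / (2.0494 · 2.4083) = -2.15 / 4.9356 = -0.4356
  r[X_2,X_2] = 1 (diagonal).

R is symmetric with unit diagonal. Assembling:

R = [[1, -0.4356],
 [-0.4356, 1]]


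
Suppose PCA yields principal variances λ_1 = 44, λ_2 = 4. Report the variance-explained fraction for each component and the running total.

Step 1 — total variance = trace(Sigma) = Σ λ_i = 44 + 4 = 48.

Step 2 — fraction explained by component i = λ_i / Σ λ:
  PC1: 44/48 = 0.9167
  PC2: 4/48 = 0.0833

Step 3 — cumulative fraction after k components = (λ_1 + ... + λ_k) / Σ λ:
  k = 1: 44/48 = 0.9167
  k = 2: (44 + 4)/48 = 48/48 = 1

Summary (fraction, with percent):

explained: PC1 0.9167 (91.67%), PC2 0.0833 (8.33%);  cumulative: 0.9167, 1


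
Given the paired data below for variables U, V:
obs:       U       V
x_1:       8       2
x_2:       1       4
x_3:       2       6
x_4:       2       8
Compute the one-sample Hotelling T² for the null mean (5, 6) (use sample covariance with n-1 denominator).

Step 1 — sample mean vector:
  mean(U) = (8 + 1 + 2 + 2) / 4 = 13/4 = 3.25
  mean(V) = (2 + 4 + 6 + 8) / 4 = 20/4 = 5
  x̄ = (3.25, 5),  deviation x̄ - mu_0 = (3.25, 5) - (5, 6) = (-1.75, -1).

Step 2 — sample covariance matrix, S[i,j] = (1/(n-1)) · Σ_k (x_{k,i} - mean_i) · (x_{k,j} - mean_j), divisor n-1 = 3:
  S[U,U] = ((4.75)·(4.75) + (-2.25)·(-2.25) + (-1.25)·(-1.25) + (-1.25)·(-1.25)) / 3 = 30.75/3 = 10.25
  S[U,V] = ((4.75)·(-3) + (-2.25)·(-1) + (-1.25)·(1) + (-1.25)·(3)) / 3 = -17/3 = -5.6667
  S[V,V] = ((-3)·(-3) + (-1)·(-1) + (1)·(1) + (3)·(3)) / 3 = 20/3 = 6.6667
  S = [[10.25, -5.6667],
 [-5.6667, 6.6667]].

Step 3 — invert S. det(S) = 10.25·6.6667 - (-5.6667)² = 36.2222.
  S^{-1} = (1/det) · [[d, -b], [-b, a]] = [[0.184, 0.1564],
 [0.1564, 0.283]].

Step 4 — quadratic form (x̄ - mu_0)^T · S^{-1} · (x̄ - mu_0):
  S^{-1} · (x̄ - mu_0) = (-0.4785, -0.5567),
  (x̄ - mu_0)^T · [...] = (-1.75)·(-0.4785) + (-1)·(-0.5567) = 1.3942.

Step 5 — scale by n: T² = 4 · 1.3942 = 5.5767.

T² ≈ 5.5767


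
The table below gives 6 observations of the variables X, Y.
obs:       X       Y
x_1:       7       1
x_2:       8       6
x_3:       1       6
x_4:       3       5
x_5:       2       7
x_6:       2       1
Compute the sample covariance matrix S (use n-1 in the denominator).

Step 1 — column means:
  mean(X) = (7 + 8 + 1 + 3 + 2 + 2) / 6 = 23/6 = 3.8333
  mean(Y) = (1 + 6 + 6 + 5 + 7 + 1) / 6 = 26/6 = 4.3333

Step 2 — sample covariance S[i,j] = (1/(n-1)) · Σ_k (x_{k,i} - mean_i) · (x_{k,j} - mean_j), with n-1 = 5.
  S[X,X] = ((3.1667)·(3.1667) + (4.1667)·(4.1667) + (-2.8333)·(-2.8333) + (-0.8333)·(-0.8333) + (-1.8333)·(-1.8333) + (-1.8333)·(-1.8333)) / 5 = 42.8333/5 = 8.5667
  S[X,Y] = ((3.1667)·(-3.3333) + (4.1667)·(1.6667) + (-2.8333)·(1.6667) + (-0.8333)·(0.6667) + (-1.8333)·(2.6667) + (-1.8333)·(-3.3333)) / 5 = -7.6667/5 = -1.5333
  S[Y,Y] = ((-3.3333)·(-3.3333) + (1.6667)·(1.6667) + (1.6667)·(1.6667) + (0.6667)·(0.6667) + (2.6667)·(2.6667) + (-3.3333)·(-3.3333)) / 5 = 35.3333/5 = 7.0667

S is symmetric (S[j,i] = S[i,j]). Assembling:

S = [[8.5667, -1.5333],
 [-1.5333, 7.0667]]


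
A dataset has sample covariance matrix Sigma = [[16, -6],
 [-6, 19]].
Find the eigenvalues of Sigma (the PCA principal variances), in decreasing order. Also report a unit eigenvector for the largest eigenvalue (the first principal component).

Step 1 — characteristic polynomial of 2×2 Sigma:
  det(Sigma - λI) = λ² - trace · λ + det = 0.
  trace = 16 + 19 = 35, det = 16·19 - (-6)² = 268.
Step 2 — discriminant:
  Δ = trace² - 4·det = 1225 - 1072 = 153.
Step 3 — eigenvalues:
  λ = (trace ± √Δ)/2 = (35 ± 12.3693)/2,
  λ_1 = 23.6847,  λ_2 = 11.3153.

Step 4 — unit eigenvector for λ_1: solve (Sigma - λ_1 I)v = 0. First row:
  (16 - 23.6847)·v_x + (-6)·v_y = 0, i.e. (-7.6847)·v_x + (-6)·v_y = 0,
  so v ∝ (b, λ_1 - a) = (-6, 7.6847); multiply by -1 so the first entry is positive: u = (6, -7.6847).
  ||u|| = √((6)² + (-7.6847)²) = √(95.054) ≈ 9.7496,
  v_1 = u/||u|| ≈ (0.6154, -0.7882) (||v_1|| = 1).

λ_1 = 23.6847,  λ_2 = 11.3153;  v_1 ≈ (0.6154, -0.7882)


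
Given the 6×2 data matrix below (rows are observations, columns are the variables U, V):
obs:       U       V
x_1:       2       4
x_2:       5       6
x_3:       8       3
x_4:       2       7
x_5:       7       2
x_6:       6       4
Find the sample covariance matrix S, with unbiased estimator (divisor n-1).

Step 1 — column means:
  mean(U) = (2 + 5 + 8 + 2 + 7 + 6) / 6 = 30/6 = 5
  mean(V) = (4 + 6 + 3 + 7 + 2 + 4) / 6 = 26/6 = 4.3333

Step 2 — sample covariance S[i,j] = (1/(n-1)) · Σ_k (x_{k,i} - mean_i) · (x_{k,j} - mean_j), with n-1 = 5.
  S[U,U] = ((-3)·(-3) + (0)·(0) + (3)·(3) + (-3)·(-3) + (2)·(2) + (1)·(1)) / 5 = 32/5 = 6.4
  S[U,V] = ((-3)·(-0.3333) + (0)·(1.6667) + (3)·(-1.3333) + (-3)·(2.6667) + (2)·(-2.3333) + (1)·(-0.3333)) / 5 = -16/5 = -3.2
  S[V,V] = ((-0.3333)·(-0.3333) + (1.6667)·(1.6667) + (-1.3333)·(-1.3333) + (2.6667)·(2.6667) + (-2.3333)·(-2.3333) + (-0.3333)·(-0.3333)) / 5 = 17.3333/5 = 3.4667

S is symmetric (S[j,i] = S[i,j]). Assembling:

S = [[6.4, -3.2],
 [-3.2, 3.4667]]


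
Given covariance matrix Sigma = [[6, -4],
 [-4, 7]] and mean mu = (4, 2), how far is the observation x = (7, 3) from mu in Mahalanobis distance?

Step 1 — centre the observation: (x - mu) = (3, 1).

Step 2 — invert Sigma. det(Sigma) = 6·7 - (-4)² = 26.
  Sigma^{-1} = (1/det) · [[d, -b], [-b, a]] = [[0.2692, 0.1538],
 [0.1538, 0.2308]].

Step 3 — form the quadratic (x - mu)^T · Sigma^{-1} · (x - mu):
  Sigma^{-1} · (x - mu) = (0.9615, 0.6923).
  (x - mu)^T · [Sigma^{-1} · (x - mu)] = (3)·(0.9615) + (1)·(0.6923) = 3.5769.

Step 4 — take square root: d = √(3.5769) ≈ 1.8913.

d(x, mu) = √(3.5769) ≈ 1.8913


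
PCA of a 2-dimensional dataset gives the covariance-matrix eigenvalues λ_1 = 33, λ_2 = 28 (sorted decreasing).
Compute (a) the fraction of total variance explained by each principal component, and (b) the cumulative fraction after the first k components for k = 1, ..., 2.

Step 1 — total variance = trace(Sigma) = Σ λ_i = 33 + 28 = 61.

Step 2 — fraction explained by component i = λ_i / Σ λ:
  PC1: 33/61 = 0.541
  PC2: 28/61 = 0.459

Step 3 — cumulative fraction after k components = (λ_1 + ... + λ_k) / Σ λ:
  k = 1: 33/61 = 0.541
  k = 2: (33 + 28)/61 = 61/61 = 1

Summary (fraction, with percent):

explained: PC1 0.541 (54.1%), PC2 0.459 (45.9%);  cumulative: 0.541, 1


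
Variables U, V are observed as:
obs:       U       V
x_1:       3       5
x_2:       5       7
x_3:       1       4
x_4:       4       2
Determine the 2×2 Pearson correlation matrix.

Step 1 — column means:
  mean(U) = (3 + 5 + 1 + 4) / 4 = 13/4 = 3.25
  mean(V) = (5 + 7 + 4 + 2) / 4 = 18/4 = 4.5

Step 2 — sample variances and covariances s[i,j] = (1/(n-1)) · Σ_k (x_{k,i} - mean_i) · (x_{k,j} - mean_j), with n-1 = 3:
  s[U,U] = ((-0.25)·(-0.25) + (1.75)·(1.75) + (-2.25)·(-2.25) + (0.75)·(0.75)) / 3 = 8.75/3 = 2.9167
  s[U,V] = ((-0.25)·(0.5) + (1.75)·(2.5) + (-2.25)·(-0.5) + (0.75)·(-2.5)) / 3 = 3.5/3 = 1.1667
  s[V,V] = ((0.5)·(0.5) + (2.5)·(2.5) + (-0.5)·(-0.5) + (-2.5)·(-2.5)) / 3 = 13/3 = 4.3333
  Sample standard deviations s_i = √(s[i,i]):
  s(U) = √(2.9167) = 1.7078
  s(V) = √(4.3333) = 2.0817

Step 3 — r_{ij} = s_{ij} / (s_i · s_j):
  r[U,U] = 1 (diagonal).
  r[U,V] = 1.1667 / (1.7078 · 2.0817) = 1.1667 / 3.5551 = 0.3282
  r[V,V] = 1 (diagonal).

R is symmetric with unit diagonal. Assembling:

R = [[1, 0.3282],
 [0.3282, 1]]


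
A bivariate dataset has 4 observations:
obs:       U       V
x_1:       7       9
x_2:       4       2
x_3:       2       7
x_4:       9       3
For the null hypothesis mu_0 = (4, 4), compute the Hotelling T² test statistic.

Step 1 — sample mean vector:
  mean(U) = (7 + 4 + 2 + 9) / 4 = 22/4 = 5.5
  mean(V) = (9 + 2 + 7 + 3) / 4 = 21/4 = 5.25
  x̄ = (5.5, 5.25),  deviation x̄ - mu_0 = (5.5, 5.25) - (4, 4) = (1.5, 1.25).

Step 2 — sample covariance matrix, S[i,j] = (1/(n-1)) · Σ_k (x_{k,i} - mean_i) · (x_{k,j} - mean_j), divisor n-1 = 3:
  S[U,U] = ((1.5)·(1.5) + (-1.5)·(-1.5) + (-3.5)·(-3.5) + (3.5)·(3.5)) / 3 = 29/3 = 9.6667
  S[U,V] = ((1.5)·(3.75) + (-1.5)·(-3.25) + (-3.5)·(1.75) + (3.5)·(-2.25)) / 3 = -3.5/3 = -1.1667
  S[V,V] = ((3.75)·(3.75) + (-3.25)·(-3.25) + (1.75)·(1.75) + (-2.25)·(-2.25)) / 3 = 32.75/3 = 10.9167
  S = [[9.6667, -1.1667],
 [-1.1667, 10.9167]].

Step 3 — invert S. det(S) = 9.6667·10.9167 - (-1.1667)² = 104.1667.
  S^{-1} = (1/det) · [[d, -b], [-b, a]] = [[0.1048, 0.0112],
 [0.0112, 0.0928]].

Step 4 — quadratic form (x̄ - mu_0)^T · S^{-1} · (x̄ - mu_0):
  S^{-1} · (x̄ - mu_0) = (0.1712, 0.1328),
  (x̄ - mu_0)^T · [...] = (1.5)·(0.1712) + (1.25)·(0.1328) = 0.4228.

Step 5 — scale by n: T² = 4 · 0.4228 = 1.6912.

T² ≈ 1.6912


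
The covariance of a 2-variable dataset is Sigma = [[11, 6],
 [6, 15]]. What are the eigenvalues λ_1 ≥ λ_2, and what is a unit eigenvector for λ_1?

Step 1 — characteristic polynomial of 2×2 Sigma:
  det(Sigma - λI) = λ² - trace · λ + det = 0.
  trace = 11 + 15 = 26, det = 11·15 - (6)² = 129.
Step 2 — discriminant:
  Δ = trace² - 4·det = 676 - 516 = 160.
Step 3 — eigenvalues:
  λ = (trace ± √Δ)/2 = (26 ± 12.6491)/2,
  λ_1 = 19.3246,  λ_2 = 6.6754.

Step 4 — unit eigenvector for λ_1: solve (Sigma - λ_1 I)v = 0. First row:
  (11 - 19.3246)·v_x + (6)·v_y = 0, i.e. (-8.3246)·v_x + (6)·v_y = 0,
  so v ∝ (b, λ_1 - a) = (6, 8.3246) = u.
  ||u|| = √((6)² + (8.3246)²) = √(105.2982) ≈ 10.2615,
  v_1 = u/||u|| ≈ (0.5847, 0.8112) (||v_1|| = 1).

λ_1 = 19.3246,  λ_2 = 6.6754;  v_1 ≈ (0.5847, 0.8112)


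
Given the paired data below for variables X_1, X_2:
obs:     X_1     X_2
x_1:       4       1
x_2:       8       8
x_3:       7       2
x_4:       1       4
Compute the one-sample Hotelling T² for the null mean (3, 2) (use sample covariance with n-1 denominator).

Step 1 — sample mean vector:
  mean(X_1) = (4 + 8 + 7 + 1) / 4 = 20/4 = 5
  mean(X_2) = (1 + 8 + 2 + 4) / 4 = 15/4 = 3.75
  x̄ = (5, 3.75),  deviation x̄ - mu_0 = (5, 3.75) - (3, 2) = (2, 1.75).

Step 2 — sample covariance matrix, S[i,j] = (1/(n-1)) · Σ_k (x_{k,i} - mean_i) · (x_{k,j} - mean_j), divisor n-1 = 3:
  S[X_1,X_1] = ((-1)·(-1) + (3)·(3) + (2)·(2) + (-4)·(-4)) / 3 = 30/3 = 10
  S[X_1,X_2] = ((-1)·(-2.75) + (3)·(4.25) + (2)·(-1.75) + (-4)·(0.25)) / 3 = 11/3 = 3.6667
  S[X_2,X_2] = ((-2.75)·(-2.75) + (4.25)·(4.25) + (-1.75)·(-1.75) + (0.25)·(0.25)) / 3 = 28.75/3 = 9.5833
  S = [[10, 3.6667],
 [3.6667, 9.5833]].

Step 3 — invert S. det(S) = 10·9.5833 - (3.6667)² = 82.3889.
  S^{-1} = (1/det) · [[d, -b], [-b, a]] = [[0.1163, -0.0445],
 [-0.0445, 0.1214]].

Step 4 — quadratic form (x̄ - mu_0)^T · S^{-1} · (x̄ - mu_0):
  S^{-1} · (x̄ - mu_0) = (0.1548, 0.1234),
  (x̄ - mu_0)^T · [...] = (2)·(0.1548) + (1.75)·(0.1234) = 0.5255.

Step 5 — scale by n: T² = 4 · 0.5255 = 2.1018.

T² ≈ 2.1018


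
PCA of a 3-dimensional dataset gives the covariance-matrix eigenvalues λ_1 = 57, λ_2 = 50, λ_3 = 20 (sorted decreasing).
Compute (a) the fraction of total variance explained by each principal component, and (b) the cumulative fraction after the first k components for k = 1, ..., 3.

Step 1 — total variance = trace(Sigma) = Σ λ_i = 57 + 50 + 20 = 127.

Step 2 — fraction explained by component i = λ_i / Σ λ:
  PC1: 57/127 = 0.4488
  PC2: 50/127 = 0.3937
  PC3: 20/127 = 0.1575

Step 3 — cumulative fraction after k components = (λ_1 + ... + λ_k) / Σ λ:
  k = 1: 57/127 = 0.4488
  k = 2: (57 + 50)/127 = 107/127 = 0.8425
  k = 3: (57 + 50 + 20)/127 = 127/127 = 1

Summary (fraction, with percent):

explained: PC1 0.4488 (44.88%), PC2 0.3937 (39.37%), PC3 0.1575 (15.75%);  cumulative: 0.4488, 0.8425, 1


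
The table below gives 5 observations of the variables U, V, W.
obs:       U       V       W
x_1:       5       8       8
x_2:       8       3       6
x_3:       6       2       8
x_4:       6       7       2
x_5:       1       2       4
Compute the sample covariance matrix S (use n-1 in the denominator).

Step 1 — column means:
  mean(U) = (5 + 8 + 6 + 6 + 1) / 5 = 26/5 = 5.2
  mean(V) = (8 + 3 + 2 + 7 + 2) / 5 = 22/5 = 4.4
  mean(W) = (8 + 6 + 8 + 2 + 4) / 5 = 28/5 = 5.6

Step 2 — sample covariance S[i,j] = (1/(n-1)) · Σ_k (x_{k,i} - mean_i) · (x_{k,j} - mean_j), with n-1 = 4.
  S[U,U] = ((-0.2)·(-0.2) + (2.8)·(2.8) + (0.8)·(0.8) + (0.8)·(0.8) + (-4.2)·(-4.2)) / 4 = 26.8/4 = 6.7
  S[U,V] = ((-0.2)·(3.6) + (2.8)·(-1.4) + (0.8)·(-2.4) + (0.8)·(2.6) + (-4.2)·(-2.4)) / 4 = 5.6/4 = 1.4
  S[U,W] = ((-0.2)·(2.4) + (2.8)·(0.4) + (0.8)·(2.4) + (0.8)·(-3.6) + (-4.2)·(-1.6)) / 4 = 6.4/4 = 1.6
  S[V,V] = ((3.6)·(3.6) + (-1.4)·(-1.4) + (-2.4)·(-2.4) + (2.6)·(2.6) + (-2.4)·(-2.4)) / 4 = 33.2/4 = 8.3
  S[V,W] = ((3.6)·(2.4) + (-1.4)·(0.4) + (-2.4)·(2.4) + (2.6)·(-3.6) + (-2.4)·(-1.6)) / 4 = -3.2/4 = -0.8
  S[W,W] = ((2.4)·(2.4) + (0.4)·(0.4) + (2.4)·(2.4) + (-3.6)·(-3.6) + (-1.6)·(-1.6)) / 4 = 27.2/4 = 6.8

S is symmetric (S[j,i] = S[i,j]). Assembling:

S = [[6.7, 1.4, 1.6],
 [1.4, 8.3, -0.8],
 [1.6, -0.8, 6.8]]


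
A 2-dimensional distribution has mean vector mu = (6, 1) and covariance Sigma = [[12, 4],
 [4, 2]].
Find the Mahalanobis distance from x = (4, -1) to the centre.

Step 1 — centre the observation: (x - mu) = (-2, -2).

Step 2 — invert Sigma. det(Sigma) = 12·2 - (4)² = 8.
  Sigma^{-1} = (1/det) · [[d, -b], [-b, a]] = [[0.25, -0.5],
 [-0.5, 1.5]].

Step 3 — form the quadratic (x - mu)^T · Sigma^{-1} · (x - mu):
  Sigma^{-1} · (x - mu) = (0.5, -2).
  (x - mu)^T · [Sigma^{-1} · (x - mu)] = (-2)·(0.5) + (-2)·(-2) = 3.

Step 4 — take square root: d = √(3) ≈ 1.7321.

d(x, mu) = √(3) ≈ 1.7321


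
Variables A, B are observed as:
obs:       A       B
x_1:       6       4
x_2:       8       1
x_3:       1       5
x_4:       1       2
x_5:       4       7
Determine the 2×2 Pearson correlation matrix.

Step 1 — column means:
  mean(A) = (6 + 8 + 1 + 1 + 4) / 5 = 20/5 = 4
  mean(B) = (4 + 1 + 5 + 2 + 7) / 5 = 19/5 = 3.8

Step 2 — sample variances and covariances s[i,j] = (1/(n-1)) · Σ_k (x_{k,i} - mean_i) · (x_{k,j} - mean_j), with n-1 = 4:
  s[A,A] = ((2)·(2) + (4)·(4) + (-3)·(-3) + (-3)·(-3) + (0)·(0)) / 4 = 38/4 = 9.5
  s[A,B] = ((2)·(0.2) + (4)·(-2.8) + (-3)·(1.2) + (-3)·(-1.8) + (0)·(3.2)) / 4 = -9/4 = -2.25
  s[B,B] = ((0.2)·(0.2) + (-2.8)·(-2.8) + (1.2)·(1.2) + (-1.8)·(-1.8) + (3.2)·(3.2)) / 4 = 22.8/4 = 5.7
  Sample standard deviations s_i = √(s[i,i]):
  s(A) = √(9.5) = 3.0822
  s(B) = √(5.7) = 2.3875

Step 3 — r_{ij} = s_{ij} / (s_i · s_j):
  r[A,A] = 1 (diagonal).
  r[A,B] = -2.25 / (3.0822 · 2.3875) = -2.25 / 7.3587 = -0.3058
  r[B,B] = 1 (diagonal).

R is symmetric with unit diagonal. Assembling:

R = [[1, -0.3058],
 [-0.3058, 1]]


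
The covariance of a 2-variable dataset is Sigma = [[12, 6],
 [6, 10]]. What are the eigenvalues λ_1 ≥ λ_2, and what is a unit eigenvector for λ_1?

Step 1 — characteristic polynomial of 2×2 Sigma:
  det(Sigma - λI) = λ² - trace · λ + det = 0.
  trace = 12 + 10 = 22, det = 12·10 - (6)² = 84.
Step 2 — discriminant:
  Δ = trace² - 4·det = 484 - 336 = 148.
Step 3 — eigenvalues:
  λ = (trace ± √Δ)/2 = (22 ± 12.1655)/2,
  λ_1 = 17.0828,  λ_2 = 4.9172.

Step 4 — unit eigenvector for λ_1: solve (Sigma - λ_1 I)v = 0. First row:
  (12 - 17.0828)·v_x + (6)·v_y = 0, i.e. (-5.0828)·v_x + (6)·v_y = 0,
  so v ∝ (b, λ_1 - a) = (6, 5.0828) = u.
  ||u|| = √((6)² + (5.0828)²) = √(61.8345) ≈ 7.8635,
  v_1 = u/||u|| ≈ (0.763, 0.6464) (||v_1|| = 1).

λ_1 = 17.0828,  λ_2 = 4.9172;  v_1 ≈ (0.763, 0.6464)


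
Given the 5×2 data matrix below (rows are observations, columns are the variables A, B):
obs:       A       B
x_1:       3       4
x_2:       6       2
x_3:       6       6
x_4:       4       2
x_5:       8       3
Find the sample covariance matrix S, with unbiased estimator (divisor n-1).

Step 1 — column means:
  mean(A) = (3 + 6 + 6 + 4 + 8) / 5 = 27/5 = 5.4
  mean(B) = (4 + 2 + 6 + 2 + 3) / 5 = 17/5 = 3.4

Step 2 — sample covariance S[i,j] = (1/(n-1)) · Σ_k (x_{k,i} - mean_i) · (x_{k,j} - mean_j), with n-1 = 4.
  S[A,A] = ((-2.4)·(-2.4) + (0.6)·(0.6) + (0.6)·(0.6) + (-1.4)·(-1.4) + (2.6)·(2.6)) / 4 = 15.2/4 = 3.8
  S[A,B] = ((-2.4)·(0.6) + (0.6)·(-1.4) + (0.6)·(2.6) + (-1.4)·(-1.4) + (2.6)·(-0.4)) / 4 = 0.2/4 = 0.05
  S[B,B] = ((0.6)·(0.6) + (-1.4)·(-1.4) + (2.6)·(2.6) + (-1.4)·(-1.4) + (-0.4)·(-0.4)) / 4 = 11.2/4 = 2.8

S is symmetric (S[j,i] = S[i,j]). Assembling:

S = [[3.8, 0.05],
 [0.05, 2.8]]


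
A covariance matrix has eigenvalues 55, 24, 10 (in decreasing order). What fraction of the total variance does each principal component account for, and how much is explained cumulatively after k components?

Step 1 — total variance = trace(Sigma) = Σ λ_i = 55 + 24 + 10 = 89.

Step 2 — fraction explained by component i = λ_i / Σ λ:
  PC1: 55/89 = 0.618
  PC2: 24/89 = 0.2697
  PC3: 10/89 = 0.1124

Step 3 — cumulative fraction after k components = (λ_1 + ... + λ_k) / Σ λ:
  k = 1: 55/89 = 0.618
  k = 2: (55 + 24)/89 = 79/89 = 0.8876
  k = 3: (55 + 24 + 10)/89 = 89/89 = 1

Summary (fraction, with percent):

explained: PC1 0.618 (61.8%), PC2 0.2697 (26.97%), PC3 0.1124 (11.24%);  cumulative: 0.618, 0.8876, 1


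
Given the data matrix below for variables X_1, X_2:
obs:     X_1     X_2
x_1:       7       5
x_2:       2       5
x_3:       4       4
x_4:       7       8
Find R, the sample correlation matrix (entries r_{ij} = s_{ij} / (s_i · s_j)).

Step 1 — column means:
  mean(X_1) = (7 + 2 + 4 + 7) / 4 = 20/4 = 5
  mean(X_2) = (5 + 5 + 4 + 8) / 4 = 22/4 = 5.5

Step 2 — sample variances and covariances s[i,j] = (1/(n-1)) · Σ_k (x_{k,i} - mean_i) · (x_{k,j} - mean_j), with n-1 = 3:
  s[X_1,X_1] = ((2)·(2) + (-3)·(-3) + (-1)·(-1) + (2)·(2)) / 3 = 18/3 = 6
  s[X_1,X_2] = ((2)·(-0.5) + (-3)·(-0.5) + (-1)·(-1.5) + (2)·(2.5)) / 3 = 7/3 = 2.3333
  s[X_2,X_2] = ((-0.5)·(-0.5) + (-0.5)·(-0.5) + (-1.5)·(-1.5) + (2.5)·(2.5)) / 3 = 9/3 = 3
  Sample standard deviations s_i = √(s[i,i]):
  s(X_1) = √(6) = 2.4495
  s(X_2) = √(3) = 1.7321

Step 3 — r_{ij} = s_{ij} / (s_i · s_j):
  r[X_1,X_1] = 1 (diagonal).
  r[X_1,X_2] = 2.3333 / (2.4495 · 1.7321) = 2.3333 / 4.2426 = 0.55
  r[X_2,X_2] = 1 (diagonal).

R is symmetric with unit diagonal. Assembling:

R = [[1, 0.55],
 [0.55, 1]]


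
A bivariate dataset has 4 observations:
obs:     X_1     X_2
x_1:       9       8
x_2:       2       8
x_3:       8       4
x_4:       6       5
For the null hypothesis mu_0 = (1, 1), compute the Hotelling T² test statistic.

Step 1 — sample mean vector:
  mean(X_1) = (9 + 2 + 8 + 6) / 4 = 25/4 = 6.25
  mean(X_2) = (8 + 8 + 4 + 5) / 4 = 25/4 = 6.25
  x̄ = (6.25, 6.25),  deviation x̄ - mu_0 = (6.25, 6.25) - (1, 1) = (5.25, 5.25).

Step 2 — sample covariance matrix, S[i,j] = (1/(n-1)) · Σ_k (x_{k,i} - mean_i) · (x_{k,j} - mean_j), divisor n-1 = 3:
  S[X_1,X_1] = ((2.75)·(2.75) + (-4.25)·(-4.25) + (1.75)·(1.75) + (-0.25)·(-0.25)) / 3 = 28.75/3 = 9.5833
  S[X_1,X_2] = ((2.75)·(1.75) + (-4.25)·(1.75) + (1.75)·(-2.25) + (-0.25)·(-1.25)) / 3 = -6.25/3 = -2.0833
  S[X_2,X_2] = ((1.75)·(1.75) + (1.75)·(1.75) + (-2.25)·(-2.25) + (-1.25)·(-1.25)) / 3 = 12.75/3 = 4.25
  S = [[9.5833, -2.0833],
 [-2.0833, 4.25]].

Step 3 — invert S. det(S) = 9.5833·4.25 - (-2.0833)² = 36.3889.
  S^{-1} = (1/det) · [[d, -b], [-b, a]] = [[0.1168, 0.0573],
 [0.0573, 0.2634]].

Step 4 — quadratic form (x̄ - mu_0)^T · S^{-1} · (x̄ - mu_0):
  S^{-1} · (x̄ - mu_0) = (0.9137, 1.6832),
  (x̄ - mu_0)^T · [...] = (5.25)·(0.9137) + (5.25)·(1.6832) = 13.634.

Step 5 — scale by n: T² = 4 · 13.634 = 54.5359.

T² ≈ 54.5359


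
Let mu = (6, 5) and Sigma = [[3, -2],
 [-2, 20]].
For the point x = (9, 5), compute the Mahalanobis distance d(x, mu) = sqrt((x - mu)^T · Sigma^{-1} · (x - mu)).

Step 1 — centre the observation: (x - mu) = (3, 0).

Step 2 — invert Sigma. det(Sigma) = 3·20 - (-2)² = 56.
  Sigma^{-1} = (1/det) · [[d, -b], [-b, a]] = [[0.3571, 0.0357],
 [0.0357, 0.0536]].

Step 3 — form the quadratic (x - mu)^T · Sigma^{-1} · (x - mu):
  Sigma^{-1} · (x - mu) = (1.0714, 0.1071).
  (x - mu)^T · [Sigma^{-1} · (x - mu)] = (3)·(1.0714) + (0)·(0.1071) = 3.2143.

Step 4 — take square root: d = √(3.2143) ≈ 1.7928.

d(x, mu) = √(3.2143) ≈ 1.7928


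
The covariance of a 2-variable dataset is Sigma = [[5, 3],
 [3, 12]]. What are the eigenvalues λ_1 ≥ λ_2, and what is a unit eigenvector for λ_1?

Step 1 — characteristic polynomial of 2×2 Sigma:
  det(Sigma - λI) = λ² - trace · λ + det = 0.
  trace = 5 + 12 = 17, det = 5·12 - (3)² = 51.
Step 2 — discriminant:
  Δ = trace² - 4·det = 289 - 204 = 85.
Step 3 — eigenvalues:
  λ = (trace ± √Δ)/2 = (17 ± 9.2195)/2,
  λ_1 = 13.1098,  λ_2 = 3.8902.

Step 4 — unit eigenvector for λ_1: solve (Sigma - λ_1 I)v = 0. First row:
  (5 - 13.1098)·v_x + (3)·v_y = 0, i.e. (-8.1098)·v_x + (3)·v_y = 0,
  so v ∝ (b, λ_1 - a) = (3, 8.1098) = u.
  ||u|| = √((3)² + (8.1098)²) = √(74.7684) ≈ 8.6469,
  v_1 = u/||u|| ≈ (0.3469, 0.9379) (||v_1|| = 1).

λ_1 = 13.1098,  λ_2 = 3.8902;  v_1 ≈ (0.3469, 0.9379)


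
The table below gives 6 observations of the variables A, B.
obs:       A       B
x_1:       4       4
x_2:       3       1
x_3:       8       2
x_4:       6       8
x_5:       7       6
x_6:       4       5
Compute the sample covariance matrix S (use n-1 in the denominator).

Step 1 — column means:
  mean(A) = (4 + 3 + 8 + 6 + 7 + 4) / 6 = 32/6 = 5.3333
  mean(B) = (4 + 1 + 2 + 8 + 6 + 5) / 6 = 26/6 = 4.3333

Step 2 — sample covariance S[i,j] = (1/(n-1)) · Σ_k (x_{k,i} - mean_i) · (x_{k,j} - mean_j), with n-1 = 5.
  S[A,A] = ((-1.3333)·(-1.3333) + (-2.3333)·(-2.3333) + (2.6667)·(2.6667) + (0.6667)·(0.6667) + (1.6667)·(1.6667) + (-1.3333)·(-1.3333)) / 5 = 19.3333/5 = 3.8667
  S[A,B] = ((-1.3333)·(-0.3333) + (-2.3333)·(-3.3333) + (2.6667)·(-2.3333) + (0.6667)·(3.6667) + (1.6667)·(1.6667) + (-1.3333)·(0.6667)) / 5 = 6.3333/5 = 1.2667
  S[B,B] = ((-0.3333)·(-0.3333) + (-3.3333)·(-3.3333) + (-2.3333)·(-2.3333) + (3.6667)·(3.6667) + (1.6667)·(1.6667) + (0.6667)·(0.6667)) / 5 = 33.3333/5 = 6.6667

S is symmetric (S[j,i] = S[i,j]). Assembling:

S = [[3.8667, 1.2667],
 [1.2667, 6.6667]]


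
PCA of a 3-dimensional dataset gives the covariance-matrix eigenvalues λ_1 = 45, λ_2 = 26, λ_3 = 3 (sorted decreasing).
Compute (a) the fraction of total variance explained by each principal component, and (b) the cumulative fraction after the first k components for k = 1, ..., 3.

Step 1 — total variance = trace(Sigma) = Σ λ_i = 45 + 26 + 3 = 74.

Step 2 — fraction explained by component i = λ_i / Σ λ:
  PC1: 45/74 = 0.6081
  PC2: 26/74 = 0.3514
  PC3: 3/74 = 0.0405

Step 3 — cumulative fraction after k components = (λ_1 + ... + λ_k) / Σ λ:
  k = 1: 45/74 = 0.6081
  k = 2: (45 + 26)/74 = 71/74 = 0.9595
  k = 3: (45 + 26 + 3)/74 = 74/74 = 1

Summary (fraction, with percent):

explained: PC1 0.6081 (60.81%), PC2 0.3514 (35.14%), PC3 0.0405 (4.05%);  cumulative: 0.6081, 0.9595, 1


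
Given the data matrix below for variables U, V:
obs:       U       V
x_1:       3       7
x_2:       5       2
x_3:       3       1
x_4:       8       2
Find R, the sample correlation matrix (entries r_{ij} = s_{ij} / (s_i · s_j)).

Step 1 — column means:
  mean(U) = (3 + 5 + 3 + 8) / 4 = 19/4 = 4.75
  mean(V) = (7 + 2 + 1 + 2) / 4 = 12/4 = 3

Step 2 — sample variances and covariances s[i,j] = (1/(n-1)) · Σ_k (x_{k,i} - mean_i) · (x_{k,j} - mean_j), with n-1 = 3:
  s[U,U] = ((-1.75)·(-1.75) + (0.25)·(0.25) + (-1.75)·(-1.75) + (3.25)·(3.25)) / 3 = 16.75/3 = 5.5833
  s[U,V] = ((-1.75)·(4) + (0.25)·(-1) + (-1.75)·(-2) + (3.25)·(-1)) / 3 = -7/3 = -2.3333
  s[V,V] = ((4)·(4) + (-1)·(-1) + (-2)·(-2) + (-1)·(-1)) / 3 = 22/3 = 7.3333
  Sample standard deviations s_i = √(s[i,i]):
  s(U) = √(5.5833) = 2.3629
  s(V) = √(7.3333) = 2.708

Step 3 — r_{ij} = s_{ij} / (s_i · s_j):
  r[U,U] = 1 (diagonal).
  r[U,V] = -2.3333 / (2.3629 · 2.708) = -2.3333 / 6.3988 = -0.3647
  r[V,V] = 1 (diagonal).

R is symmetric with unit diagonal. Assembling:

R = [[1, -0.3647],
 [-0.3647, 1]]


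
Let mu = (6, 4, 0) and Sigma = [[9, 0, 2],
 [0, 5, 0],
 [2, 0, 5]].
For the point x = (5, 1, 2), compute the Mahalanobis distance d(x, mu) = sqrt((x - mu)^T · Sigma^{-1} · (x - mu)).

Step 1 — centre the observation: (x - mu) = (-1, -3, 2).

Step 2 — invert Sigma (cofactor / det for 3×3, or solve directly):
  Sigma^{-1} = [[0.122, 0, -0.0488],
 [0, 0.2, 0],
 [-0.0488, 0, 0.2195]].

Step 3 — form the quadratic (x - mu)^T · Sigma^{-1} · (x - mu):
  Sigma^{-1} · (x - mu) = (-0.2195, -0.6, 0.4878).
  (x - mu)^T · [Sigma^{-1} · (x - mu)] = (-1)·(-0.2195) + (-3)·(-0.6) + (2)·(0.4878) = 2.9951.

Step 4 — take square root: d = √(2.9951) ≈ 1.7306.

d(x, mu) = √(2.9951) ≈ 1.7306
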